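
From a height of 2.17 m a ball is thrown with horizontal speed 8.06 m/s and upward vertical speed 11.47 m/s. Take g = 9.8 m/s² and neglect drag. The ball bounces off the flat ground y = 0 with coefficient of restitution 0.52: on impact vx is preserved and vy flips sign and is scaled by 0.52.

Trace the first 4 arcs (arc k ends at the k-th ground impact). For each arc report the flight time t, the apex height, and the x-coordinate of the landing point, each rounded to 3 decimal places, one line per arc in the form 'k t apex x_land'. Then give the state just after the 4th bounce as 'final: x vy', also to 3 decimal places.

Arc 1: start y=2.170, vy=11.470 → t=2.517, apex=8.882, x_land=20.285, impact vy=-13.194
  bounce: vy ← 0.52·13.194 = 6.861
Arc 2: start y=0.000, vy=6.861 → t=1.400, apex=2.402, x_land=31.571, impact vy=-6.861
  bounce: vy ← 0.52·6.861 = 3.568
Arc 3: start y=0.000, vy=3.568 → t=0.728, apex=0.649, x_land=37.440, impact vy=-3.568
  bounce: vy ← 0.52·3.568 = 1.855
Arc 4: start y=0.000, vy=1.855 → t=0.379, apex=0.176, x_land=40.491, impact vy=-1.855
  bounce: vy ← 0.52·1.855 = 0.965

1 2.517 8.882 20.285
2 1.400 2.402 31.571
3 0.728 0.649 37.440
4 0.379 0.176 40.491
final: 40.491 0.965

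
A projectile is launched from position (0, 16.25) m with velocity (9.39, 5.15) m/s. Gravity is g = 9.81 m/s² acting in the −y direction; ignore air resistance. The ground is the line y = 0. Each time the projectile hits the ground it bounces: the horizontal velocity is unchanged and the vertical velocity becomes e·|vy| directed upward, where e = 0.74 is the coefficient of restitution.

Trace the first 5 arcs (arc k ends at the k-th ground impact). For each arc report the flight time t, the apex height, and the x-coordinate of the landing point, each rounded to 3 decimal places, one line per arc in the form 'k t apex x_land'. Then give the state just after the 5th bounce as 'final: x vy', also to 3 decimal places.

1 2.419 17.602 22.717
2 2.804 9.639 49.044
3 2.075 5.278 68.525
4 1.535 2.890 82.941
5 1.136 1.583 93.609
final: 93.609 4.124

Arc 1: start y=16.250, vy=5.150 → t=2.419, apex=17.602, x_land=22.717, impact vy=-18.584
  bounce: vy ← 0.74·18.584 = 13.752
Arc 2: start y=0.000, vy=13.752 → t=2.804, apex=9.639, x_land=49.044, impact vy=-13.752
  bounce: vy ← 0.74·13.752 = 10.176
Arc 3: start y=0.000, vy=10.176 → t=2.075, apex=5.278, x_land=68.525, impact vy=-10.176
  bounce: vy ← 0.74·10.176 = 7.530
Arc 4: start y=0.000, vy=7.530 → t=1.535, apex=2.890, x_land=82.941, impact vy=-7.530
  bounce: vy ← 0.74·7.530 = 5.573
Arc 5: start y=0.000, vy=5.573 → t=1.136, apex=1.583, x_land=93.609, impact vy=-5.573
  bounce: vy ← 0.74·5.573 = 4.124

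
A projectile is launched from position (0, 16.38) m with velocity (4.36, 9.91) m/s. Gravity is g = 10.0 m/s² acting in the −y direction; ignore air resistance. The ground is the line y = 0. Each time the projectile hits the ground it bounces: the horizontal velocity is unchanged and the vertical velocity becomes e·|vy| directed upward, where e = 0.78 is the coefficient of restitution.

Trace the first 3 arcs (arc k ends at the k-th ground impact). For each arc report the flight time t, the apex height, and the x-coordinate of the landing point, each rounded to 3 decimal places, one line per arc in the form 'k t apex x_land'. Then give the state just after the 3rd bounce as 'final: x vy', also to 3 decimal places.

1 3.055 21.290 13.318
2 3.219 12.953 27.353
3 2.511 7.881 38.300
final: 38.300 9.792

Arc 1: start y=16.380, vy=9.910 → t=3.055, apex=21.290, x_land=13.318, impact vy=-20.635
  bounce: vy ← 0.78·20.635 = 16.095
Arc 2: start y=0.000, vy=16.095 → t=3.219, apex=12.953, x_land=27.353, impact vy=-16.095
  bounce: vy ← 0.78·16.095 = 12.554
Arc 3: start y=0.000, vy=12.554 → t=2.511, apex=7.881, x_land=38.300, impact vy=-12.554
  bounce: vy ← 0.78·12.554 = 9.792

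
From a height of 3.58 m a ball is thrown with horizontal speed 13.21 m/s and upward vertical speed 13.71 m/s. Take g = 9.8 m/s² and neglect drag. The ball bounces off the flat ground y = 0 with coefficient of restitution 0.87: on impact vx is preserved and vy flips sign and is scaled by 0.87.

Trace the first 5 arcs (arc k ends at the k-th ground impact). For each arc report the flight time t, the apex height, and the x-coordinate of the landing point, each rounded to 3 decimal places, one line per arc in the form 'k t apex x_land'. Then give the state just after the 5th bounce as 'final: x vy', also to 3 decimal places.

Arc 1: start y=3.580, vy=13.710 → t=3.038, apex=13.170, x_land=40.137, impact vy=-16.066
  bounce: vy ← 0.87·16.066 = 13.978
Arc 2: start y=0.000, vy=13.978 → t=2.853, apex=9.968, x_land=77.821, impact vy=-13.978
  bounce: vy ← 0.87·13.978 = 12.161
Arc 3: start y=0.000, vy=12.161 → t=2.482, apex=7.545, x_land=110.605, impact vy=-12.161
  bounce: vy ← 0.87·12.161 = 10.580
Arc 4: start y=0.000, vy=10.580 → t=2.159, apex=5.711, x_land=139.127, impact vy=-10.580
  bounce: vy ← 0.87·10.580 = 9.204
Arc 5: start y=0.000, vy=9.204 → t=1.878, apex=4.323, x_land=163.942, impact vy=-9.204
  bounce: vy ← 0.87·9.204 = 8.008

1 3.038 13.170 40.137
2 2.853 9.968 77.821
3 2.482 7.545 110.605
4 2.159 5.711 139.127
5 1.878 4.323 163.942
final: 163.942 8.008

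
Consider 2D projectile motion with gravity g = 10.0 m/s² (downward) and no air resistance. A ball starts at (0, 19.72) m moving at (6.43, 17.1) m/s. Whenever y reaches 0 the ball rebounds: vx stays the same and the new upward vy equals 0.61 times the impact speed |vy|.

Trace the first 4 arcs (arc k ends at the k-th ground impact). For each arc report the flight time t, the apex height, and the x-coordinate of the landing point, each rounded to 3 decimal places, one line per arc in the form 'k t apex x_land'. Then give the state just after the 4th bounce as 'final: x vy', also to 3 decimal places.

Arc 1: start y=19.720, vy=17.100 → t=4.331, apex=34.340, x_land=27.846, impact vy=-26.207
  bounce: vy ← 0.61·26.207 = 15.986
Arc 2: start y=0.000, vy=15.986 → t=3.197, apex=12.778, x_land=48.405, impact vy=-15.986
  bounce: vy ← 0.61·15.986 = 9.752
Arc 3: start y=0.000, vy=9.752 → t=1.950, apex=4.755, x_land=60.945, impact vy=-9.752
  bounce: vy ← 0.61·9.752 = 5.949
Arc 4: start y=0.000, vy=5.949 → t=1.190, apex=1.769, x_land=68.595, impact vy=-5.949
  bounce: vy ← 0.61·5.949 = 3.629

1 4.331 34.340 27.846
2 3.197 12.778 48.405
3 1.950 4.755 60.945
4 1.190 1.769 68.595
final: 68.595 3.629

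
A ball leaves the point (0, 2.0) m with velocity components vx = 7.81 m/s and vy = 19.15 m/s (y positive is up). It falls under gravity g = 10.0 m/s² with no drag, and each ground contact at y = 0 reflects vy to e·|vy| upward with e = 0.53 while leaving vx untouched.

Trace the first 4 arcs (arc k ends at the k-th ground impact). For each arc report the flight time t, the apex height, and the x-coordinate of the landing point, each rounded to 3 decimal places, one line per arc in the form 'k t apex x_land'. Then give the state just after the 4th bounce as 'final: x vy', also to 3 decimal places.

Arc 1: start y=2.000, vy=19.150 → t=3.932, apex=20.336, x_land=30.707, impact vy=-20.167
  bounce: vy ← 0.53·20.167 = 10.689
Arc 2: start y=0.000, vy=10.689 → t=2.138, apex=5.712, x_land=47.403, impact vy=-10.689
  bounce: vy ← 0.53·10.689 = 5.665
Arc 3: start y=0.000, vy=5.665 → t=1.133, apex=1.605, x_land=56.251, impact vy=-5.665
  bounce: vy ← 0.53·5.665 = 3.002
Arc 4: start y=0.000, vy=3.002 → t=0.600, apex=0.451, x_land=60.941, impact vy=-3.002
  bounce: vy ← 0.53·3.002 = 1.591

1 3.932 20.336 30.707
2 2.138 5.712 47.403
3 1.133 1.605 56.251
4 0.600 0.451 60.941
final: 60.941 1.591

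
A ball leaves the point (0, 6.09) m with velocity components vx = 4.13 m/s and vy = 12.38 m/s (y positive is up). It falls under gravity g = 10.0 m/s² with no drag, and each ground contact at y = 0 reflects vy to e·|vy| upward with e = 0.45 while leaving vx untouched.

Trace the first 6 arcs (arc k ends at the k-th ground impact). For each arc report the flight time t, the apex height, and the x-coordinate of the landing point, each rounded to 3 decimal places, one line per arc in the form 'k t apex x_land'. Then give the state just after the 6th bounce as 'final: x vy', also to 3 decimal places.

Arc 1: start y=6.090, vy=12.380 → t=2.897, apex=13.753, x_land=11.963, impact vy=-16.585
  bounce: vy ← 0.45·16.585 = 7.463
Arc 2: start y=0.000, vy=7.463 → t=1.493, apex=2.785, x_land=18.127, impact vy=-7.463
  bounce: vy ← 0.45·7.463 = 3.358
Arc 3: start y=0.000, vy=3.358 → t=0.672, apex=0.564, x_land=20.901, impact vy=-3.358
  bounce: vy ← 0.45·3.358 = 1.511
Arc 4: start y=0.000, vy=1.511 → t=0.302, apex=0.114, x_land=22.150, impact vy=-1.511
  bounce: vy ← 0.45·1.511 = 0.680
Arc 5: start y=0.000, vy=0.680 → t=0.136, apex=0.023, x_land=22.711, impact vy=-0.680
  bounce: vy ← 0.45·0.680 = 0.306
Arc 6: start y=0.000, vy=0.306 → t=0.061, apex=0.005, x_land=22.964, impact vy=-0.306
  bounce: vy ← 0.45·0.306 = 0.138

1 2.897 13.753 11.963
2 1.493 2.785 18.127
3 0.672 0.564 20.901
4 0.302 0.114 22.150
5 0.136 0.023 22.711
6 0.061 0.005 22.964
final: 22.964 0.138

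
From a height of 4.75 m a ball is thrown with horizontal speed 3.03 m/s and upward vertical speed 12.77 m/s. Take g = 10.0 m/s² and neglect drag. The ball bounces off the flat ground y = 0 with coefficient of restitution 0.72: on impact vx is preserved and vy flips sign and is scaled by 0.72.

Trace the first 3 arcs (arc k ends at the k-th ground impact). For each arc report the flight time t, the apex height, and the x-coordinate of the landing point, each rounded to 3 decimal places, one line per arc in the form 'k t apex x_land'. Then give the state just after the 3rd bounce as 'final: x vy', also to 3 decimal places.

1 2.883 12.904 8.737
2 2.313 6.689 15.746
3 1.666 3.468 20.793
final: 20.793 5.996

Arc 1: start y=4.750, vy=12.770 → t=2.883, apex=12.904, x_land=8.737, impact vy=-16.065
  bounce: vy ← 0.72·16.065 = 11.567
Arc 2: start y=0.000, vy=11.567 → t=2.313, apex=6.689, x_land=15.746, impact vy=-11.567
  bounce: vy ← 0.72·11.567 = 8.328
Arc 3: start y=0.000, vy=8.328 → t=1.666, apex=3.468, x_land=20.793, impact vy=-8.328
  bounce: vy ← 0.72·8.328 = 5.996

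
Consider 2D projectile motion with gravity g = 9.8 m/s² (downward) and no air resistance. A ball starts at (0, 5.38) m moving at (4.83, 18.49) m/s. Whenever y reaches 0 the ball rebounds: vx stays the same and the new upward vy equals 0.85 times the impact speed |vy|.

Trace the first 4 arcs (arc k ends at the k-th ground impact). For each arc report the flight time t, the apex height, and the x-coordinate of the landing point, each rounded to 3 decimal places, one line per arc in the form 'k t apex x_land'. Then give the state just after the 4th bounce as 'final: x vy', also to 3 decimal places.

Arc 1: start y=5.380, vy=18.490 → t=4.045, apex=22.823, x_land=19.537, impact vy=-21.150
  bounce: vy ← 0.85·21.150 = 17.978
Arc 2: start y=0.000, vy=17.978 → t=3.669, apex=16.490, x_land=37.258, impact vy=-17.978
  bounce: vy ← 0.85·17.978 = 15.281
Arc 3: start y=0.000, vy=15.281 → t=3.119, apex=11.914, x_land=52.320, impact vy=-15.281
  bounce: vy ← 0.85·15.281 = 12.989
Arc 4: start y=0.000, vy=12.989 → t=2.651, apex=8.608, x_land=65.124, impact vy=-12.989
  bounce: vy ← 0.85·12.989 = 11.041

1 4.045 22.823 19.537
2 3.669 16.490 37.258
3 3.119 11.914 52.320
4 2.651 8.608 65.124
final: 65.124 11.041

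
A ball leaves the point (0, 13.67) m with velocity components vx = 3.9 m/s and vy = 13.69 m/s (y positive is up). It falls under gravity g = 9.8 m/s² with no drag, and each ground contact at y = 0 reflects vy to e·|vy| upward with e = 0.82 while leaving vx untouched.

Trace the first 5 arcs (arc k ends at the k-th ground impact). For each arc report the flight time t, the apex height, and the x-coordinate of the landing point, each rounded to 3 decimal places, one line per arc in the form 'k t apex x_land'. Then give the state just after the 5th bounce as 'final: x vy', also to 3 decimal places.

Arc 1: start y=13.670, vy=13.690 → t=3.574, apex=23.232, x_land=13.940, impact vy=-21.339
  bounce: vy ← 0.82·21.339 = 17.498
Arc 2: start y=0.000, vy=17.498 → t=3.571, apex=15.621, x_land=27.867, impact vy=-17.498
  bounce: vy ← 0.82·17.498 = 14.348
Arc 3: start y=0.000, vy=14.348 → t=2.928, apex=10.504, x_land=39.287, impact vy=-14.348
  bounce: vy ← 0.82·14.348 = 11.766
Arc 4: start y=0.000, vy=11.766 → t=2.401, apex=7.063, x_land=48.651, impact vy=-11.766
  bounce: vy ← 0.82·11.766 = 9.648
Arc 5: start y=0.000, vy=9.648 → t=1.969, apex=4.749, x_land=56.330, impact vy=-9.648
  bounce: vy ← 0.82·9.648 = 7.911

1 3.574 23.232 13.940
2 3.571 15.621 27.867
3 2.928 10.504 39.287
4 2.401 7.063 48.651
5 1.969 4.749 56.330
final: 56.330 7.911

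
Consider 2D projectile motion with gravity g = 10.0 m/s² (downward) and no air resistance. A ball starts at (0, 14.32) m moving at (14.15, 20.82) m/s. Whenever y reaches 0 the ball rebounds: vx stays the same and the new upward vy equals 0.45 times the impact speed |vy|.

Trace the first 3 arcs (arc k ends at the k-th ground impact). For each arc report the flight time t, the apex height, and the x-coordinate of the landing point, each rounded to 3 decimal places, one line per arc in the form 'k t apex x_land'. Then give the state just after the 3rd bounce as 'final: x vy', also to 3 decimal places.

Arc 1: start y=14.320, vy=20.820 → t=4.765, apex=35.994, x_land=67.425, impact vy=-26.830
  bounce: vy ← 0.45·26.830 = 12.074
Arc 2: start y=0.000, vy=12.074 → t=2.415, apex=7.289, x_land=101.594, impact vy=-12.074
  bounce: vy ← 0.45·12.074 = 5.433
Arc 3: start y=0.000, vy=5.433 → t=1.087, apex=1.476, x_land=116.970, impact vy=-5.433
  bounce: vy ← 0.45·5.433 = 2.445

1 4.765 35.994 67.425
2 2.415 7.289 101.594
3 1.087 1.476 116.970
final: 116.970 2.445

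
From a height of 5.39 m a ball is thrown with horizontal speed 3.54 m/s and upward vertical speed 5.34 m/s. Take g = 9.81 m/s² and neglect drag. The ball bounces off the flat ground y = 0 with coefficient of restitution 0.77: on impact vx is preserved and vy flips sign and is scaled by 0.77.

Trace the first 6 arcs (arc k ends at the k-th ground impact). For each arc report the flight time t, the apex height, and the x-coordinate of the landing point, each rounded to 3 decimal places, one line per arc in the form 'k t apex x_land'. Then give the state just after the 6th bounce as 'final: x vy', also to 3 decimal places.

1 1.726 6.843 6.108
2 1.819 4.057 12.548
3 1.401 2.406 17.506
4 1.078 1.426 21.324
5 0.830 0.846 24.264
6 0.639 0.501 26.527
final: 26.527 2.415

Arc 1: start y=5.390, vy=5.340 → t=1.726, apex=6.843, x_land=6.108, impact vy=-11.587
  bounce: vy ← 0.77·11.587 = 8.922
Arc 2: start y=0.000, vy=8.922 → t=1.819, apex=4.057, x_land=12.548, impact vy=-8.922
  bounce: vy ← 0.77·8.922 = 6.870
Arc 3: start y=0.000, vy=6.870 → t=1.401, apex=2.406, x_land=17.506, impact vy=-6.870
  bounce: vy ← 0.77·6.870 = 5.290
Arc 4: start y=0.000, vy=5.290 → t=1.078, apex=1.426, x_land=21.324, impact vy=-5.290
  bounce: vy ← 0.77·5.290 = 4.073
Arc 5: start y=0.000, vy=4.073 → t=0.830, apex=0.846, x_land=24.264, impact vy=-4.073
  bounce: vy ← 0.77·4.073 = 3.136
Arc 6: start y=0.000, vy=3.136 → t=0.639, apex=0.501, x_land=26.527, impact vy=-3.136
  bounce: vy ← 0.77·3.136 = 2.415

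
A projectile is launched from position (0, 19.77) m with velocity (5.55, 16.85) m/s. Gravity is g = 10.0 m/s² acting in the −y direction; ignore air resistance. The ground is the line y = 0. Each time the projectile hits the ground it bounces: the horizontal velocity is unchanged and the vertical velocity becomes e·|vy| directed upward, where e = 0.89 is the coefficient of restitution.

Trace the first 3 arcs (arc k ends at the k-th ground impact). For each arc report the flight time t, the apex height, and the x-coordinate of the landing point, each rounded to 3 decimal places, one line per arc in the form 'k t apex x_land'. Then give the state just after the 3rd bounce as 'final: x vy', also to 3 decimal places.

1 4.291 33.966 23.817
2 4.639 26.905 49.566
3 4.129 21.311 72.482
final: 72.482 18.374

Arc 1: start y=19.770, vy=16.850 → t=4.291, apex=33.966, x_land=23.817, impact vy=-26.064
  bounce: vy ← 0.89·26.064 = 23.197
Arc 2: start y=0.000, vy=23.197 → t=4.639, apex=26.905, x_land=49.566, impact vy=-23.197
  bounce: vy ← 0.89·23.197 = 20.645
Arc 3: start y=0.000, vy=20.645 → t=4.129, apex=21.311, x_land=72.482, impact vy=-20.645
  bounce: vy ← 0.89·20.645 = 18.374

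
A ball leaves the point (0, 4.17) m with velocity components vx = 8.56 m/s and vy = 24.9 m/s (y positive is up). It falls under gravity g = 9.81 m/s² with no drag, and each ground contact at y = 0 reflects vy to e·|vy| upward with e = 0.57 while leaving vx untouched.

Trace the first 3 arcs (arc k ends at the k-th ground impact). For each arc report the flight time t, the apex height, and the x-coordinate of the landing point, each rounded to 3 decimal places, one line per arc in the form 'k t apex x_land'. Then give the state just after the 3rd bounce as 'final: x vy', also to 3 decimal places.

Arc 1: start y=4.170, vy=24.900 → t=5.239, apex=35.771, x_land=44.844, impact vy=-26.492
  bounce: vy ← 0.57·26.492 = 15.100
Arc 2: start y=0.000, vy=15.100 → t=3.079, apex=11.622, x_land=71.196, impact vy=-15.100
  bounce: vy ← 0.57·15.100 = 8.607
Arc 3: start y=0.000, vy=8.607 → t=1.755, apex=3.776, x_land=86.217, impact vy=-8.607
  bounce: vy ← 0.57·8.607 = 4.906

1 5.239 35.771 44.844
2 3.079 11.622 71.196
3 1.755 3.776 86.217
final: 86.217 4.906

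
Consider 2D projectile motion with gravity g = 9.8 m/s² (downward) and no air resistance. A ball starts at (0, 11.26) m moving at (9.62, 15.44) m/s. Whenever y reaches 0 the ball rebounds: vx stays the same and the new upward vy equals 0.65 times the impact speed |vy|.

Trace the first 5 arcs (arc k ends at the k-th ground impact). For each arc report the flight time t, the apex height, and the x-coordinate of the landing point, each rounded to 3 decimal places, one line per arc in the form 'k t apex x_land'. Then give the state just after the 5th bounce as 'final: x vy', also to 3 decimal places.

1 3.762 23.423 36.189
2 2.842 9.896 63.532
3 1.847 4.181 81.305
4 1.201 1.767 92.857
5 0.781 0.746 100.366
final: 100.366 2.486

Arc 1: start y=11.260, vy=15.440 → t=3.762, apex=23.423, x_land=36.189, impact vy=-21.426
  bounce: vy ← 0.65·21.426 = 13.927
Arc 2: start y=0.000, vy=13.927 → t=2.842, apex=9.896, x_land=63.532, impact vy=-13.927
  bounce: vy ← 0.65·13.927 = 9.053
Arc 3: start y=0.000, vy=9.053 → t=1.847, apex=4.181, x_land=81.305, impact vy=-9.053
  bounce: vy ← 0.65·9.053 = 5.884
Arc 4: start y=0.000, vy=5.884 → t=1.201, apex=1.767, x_land=92.857, impact vy=-5.884
  bounce: vy ← 0.65·5.884 = 3.825
Arc 5: start y=0.000, vy=3.825 → t=0.781, apex=0.746, x_land=100.366, impact vy=-3.825
  bounce: vy ← 0.65·3.825 = 2.486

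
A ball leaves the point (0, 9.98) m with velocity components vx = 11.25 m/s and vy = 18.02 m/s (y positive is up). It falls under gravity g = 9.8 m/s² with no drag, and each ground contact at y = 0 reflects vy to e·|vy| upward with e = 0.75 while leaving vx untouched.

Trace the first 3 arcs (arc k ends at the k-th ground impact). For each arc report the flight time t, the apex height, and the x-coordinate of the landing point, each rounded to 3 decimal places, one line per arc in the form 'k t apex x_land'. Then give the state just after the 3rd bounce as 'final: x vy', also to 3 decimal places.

Arc 1: start y=9.980, vy=18.020 → t=4.166, apex=26.547, x_land=46.872, impact vy=-22.811
  bounce: vy ← 0.75·22.811 = 17.108
Arc 2: start y=0.000, vy=17.108 → t=3.491, apex=14.933, x_land=86.151, impact vy=-17.108
  bounce: vy ← 0.75·17.108 = 12.831
Arc 3: start y=0.000, vy=12.831 → t=2.619, apex=8.400, x_land=115.610, impact vy=-12.831
  bounce: vy ← 0.75·12.831 = 9.623

1 4.166 26.547 46.872
2 3.491 14.933 86.151
3 2.619 8.400 115.610
final: 115.610 9.623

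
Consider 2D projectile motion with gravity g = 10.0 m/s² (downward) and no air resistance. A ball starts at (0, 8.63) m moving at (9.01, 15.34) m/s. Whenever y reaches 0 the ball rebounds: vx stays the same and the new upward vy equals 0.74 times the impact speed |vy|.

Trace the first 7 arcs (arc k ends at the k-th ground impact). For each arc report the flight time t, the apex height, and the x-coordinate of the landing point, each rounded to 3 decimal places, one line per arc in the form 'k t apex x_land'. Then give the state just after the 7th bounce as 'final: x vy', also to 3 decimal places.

1 3.554 20.396 32.019
2 2.989 11.169 58.951
3 2.212 6.116 78.881
4 1.637 3.349 93.629
5 1.211 1.834 104.542
6 0.896 1.004 112.618
7 0.663 0.550 118.595
final: 118.595 2.454

Arc 1: start y=8.630, vy=15.340 → t=3.554, apex=20.396, x_land=32.019, impact vy=-20.197
  bounce: vy ← 0.74·20.197 = 14.946
Arc 2: start y=0.000, vy=14.946 → t=2.989, apex=11.169, x_land=58.951, impact vy=-14.946
  bounce: vy ← 0.74·14.946 = 11.060
Arc 3: start y=0.000, vy=11.060 → t=2.212, apex=6.116, x_land=78.881, impact vy=-11.060
  bounce: vy ← 0.74·11.060 = 8.184
Arc 4: start y=0.000, vy=8.184 → t=1.637, apex=3.349, x_land=93.629, impact vy=-8.184
  bounce: vy ← 0.74·8.184 = 6.056
Arc 5: start y=0.000, vy=6.056 → t=1.211, apex=1.834, x_land=104.542, impact vy=-6.056
  bounce: vy ← 0.74·6.056 = 4.482
Arc 6: start y=0.000, vy=4.482 → t=0.896, apex=1.004, x_land=112.618, impact vy=-4.482
  bounce: vy ← 0.74·4.482 = 3.316
Arc 7: start y=0.000, vy=3.316 → t=0.663, apex=0.550, x_land=118.595, impact vy=-3.316
  bounce: vy ← 0.74·3.316 = 2.454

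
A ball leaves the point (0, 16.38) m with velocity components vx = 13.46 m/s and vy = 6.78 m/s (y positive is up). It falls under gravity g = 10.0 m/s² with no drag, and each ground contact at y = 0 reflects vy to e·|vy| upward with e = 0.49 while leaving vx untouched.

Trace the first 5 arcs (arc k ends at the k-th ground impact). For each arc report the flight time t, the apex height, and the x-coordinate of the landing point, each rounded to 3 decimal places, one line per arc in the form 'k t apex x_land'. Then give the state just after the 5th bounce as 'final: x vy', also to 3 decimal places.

1 2.611 18.678 35.141
2 1.894 4.485 60.636
3 0.928 1.077 73.129
4 0.455 0.259 79.250
5 0.223 0.062 82.250
final: 82.250 0.546

Arc 1: start y=16.380, vy=6.780 → t=2.611, apex=18.678, x_land=35.141, impact vy=-19.328
  bounce: vy ← 0.49·19.328 = 9.471
Arc 2: start y=0.000, vy=9.471 → t=1.894, apex=4.485, x_land=60.636, impact vy=-9.471
  bounce: vy ← 0.49·9.471 = 4.641
Arc 3: start y=0.000, vy=4.641 → t=0.928, apex=1.077, x_land=73.129, impact vy=-4.641
  bounce: vy ← 0.49·4.641 = 2.274
Arc 4: start y=0.000, vy=2.274 → t=0.455, apex=0.259, x_land=79.250, impact vy=-2.274
  bounce: vy ← 0.49·2.274 = 1.114
Arc 5: start y=0.000, vy=1.114 → t=0.223, apex=0.062, x_land=82.250, impact vy=-1.114
  bounce: vy ← 0.49·1.114 = 0.546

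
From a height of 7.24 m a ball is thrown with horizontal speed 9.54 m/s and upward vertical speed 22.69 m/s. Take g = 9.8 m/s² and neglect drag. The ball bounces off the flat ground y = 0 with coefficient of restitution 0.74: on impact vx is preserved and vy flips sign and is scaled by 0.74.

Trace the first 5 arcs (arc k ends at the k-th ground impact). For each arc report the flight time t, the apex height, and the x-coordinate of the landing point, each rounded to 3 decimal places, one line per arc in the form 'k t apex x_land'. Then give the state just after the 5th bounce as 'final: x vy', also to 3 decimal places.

1 4.930 33.507 47.035
2 3.870 18.349 83.957
3 2.864 10.048 111.279
4 2.119 5.502 131.497
5 1.568 3.013 146.458
final: 146.458 5.687

Arc 1: start y=7.240, vy=22.690 → t=4.930, apex=33.507, x_land=47.035, impact vy=-25.627
  bounce: vy ← 0.74·25.627 = 18.964
Arc 2: start y=0.000, vy=18.964 → t=3.870, apex=18.349, x_land=83.957, impact vy=-18.964
  bounce: vy ← 0.74·18.964 = 14.033
Arc 3: start y=0.000, vy=14.033 → t=2.864, apex=10.048, x_land=111.279, impact vy=-14.033
  bounce: vy ← 0.74·14.033 = 10.385
Arc 4: start y=0.000, vy=10.385 → t=2.119, apex=5.502, x_land=131.497, impact vy=-10.385
  bounce: vy ← 0.74·10.385 = 7.685
Arc 5: start y=0.000, vy=7.685 → t=1.568, apex=3.013, x_land=146.458, impact vy=-7.685
  bounce: vy ← 0.74·7.685 = 5.687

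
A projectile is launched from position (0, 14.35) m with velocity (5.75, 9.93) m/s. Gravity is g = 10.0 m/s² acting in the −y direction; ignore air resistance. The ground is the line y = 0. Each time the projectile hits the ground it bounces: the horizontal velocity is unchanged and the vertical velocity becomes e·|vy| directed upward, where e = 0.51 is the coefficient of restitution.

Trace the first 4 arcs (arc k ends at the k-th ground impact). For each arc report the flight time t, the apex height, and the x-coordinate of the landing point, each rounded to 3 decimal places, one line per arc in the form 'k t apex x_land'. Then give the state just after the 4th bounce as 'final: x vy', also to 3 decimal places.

1 2.957 19.280 17.001
2 2.003 5.015 28.518
3 1.022 1.304 34.392
4 0.521 0.339 37.387
final: 37.387 1.328

Arc 1: start y=14.350, vy=9.930 → t=2.957, apex=19.280, x_land=17.001, impact vy=-19.637
  bounce: vy ← 0.51·19.637 = 10.015
Arc 2: start y=0.000, vy=10.015 → t=2.003, apex=5.015, x_land=28.518, impact vy=-10.015
  bounce: vy ← 0.51·10.015 = 5.108
Arc 3: start y=0.000, vy=5.108 → t=1.022, apex=1.304, x_land=34.392, impact vy=-5.108
  bounce: vy ← 0.51·5.108 = 2.605
Arc 4: start y=0.000, vy=2.605 → t=0.521, apex=0.339, x_land=37.387, impact vy=-2.605
  bounce: vy ← 0.51·2.605 = 1.328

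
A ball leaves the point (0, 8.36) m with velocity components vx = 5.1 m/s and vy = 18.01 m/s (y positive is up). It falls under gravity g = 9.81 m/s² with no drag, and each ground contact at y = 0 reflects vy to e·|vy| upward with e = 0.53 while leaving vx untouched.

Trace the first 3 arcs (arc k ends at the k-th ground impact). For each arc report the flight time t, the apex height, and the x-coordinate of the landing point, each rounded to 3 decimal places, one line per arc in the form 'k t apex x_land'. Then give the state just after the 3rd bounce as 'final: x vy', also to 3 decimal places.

1 4.089 24.892 20.852
2 2.388 6.992 33.030
3 1.266 1.964 39.485
final: 39.485 3.290

Arc 1: start y=8.360, vy=18.010 → t=4.089, apex=24.892, x_land=20.852, impact vy=-22.099
  bounce: vy ← 0.53·22.099 = 11.713
Arc 2: start y=0.000, vy=11.713 → t=2.388, apex=6.992, x_land=33.030, impact vy=-11.713
  bounce: vy ← 0.53·11.713 = 6.208
Arc 3: start y=0.000, vy=6.208 → t=1.266, apex=1.964, x_land=39.485, impact vy=-6.208
  bounce: vy ← 0.53·6.208 = 3.290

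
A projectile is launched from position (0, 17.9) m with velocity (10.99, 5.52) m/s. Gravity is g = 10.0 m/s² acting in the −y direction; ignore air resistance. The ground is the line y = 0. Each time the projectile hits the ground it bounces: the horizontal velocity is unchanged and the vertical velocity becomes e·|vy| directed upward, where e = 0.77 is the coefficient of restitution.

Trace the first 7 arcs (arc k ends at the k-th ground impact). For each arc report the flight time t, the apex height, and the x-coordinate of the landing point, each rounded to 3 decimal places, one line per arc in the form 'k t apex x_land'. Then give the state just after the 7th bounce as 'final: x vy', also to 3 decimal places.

Arc 1: start y=17.900, vy=5.520 → t=2.523, apex=19.424, x_land=27.727, impact vy=-19.710
  bounce: vy ← 0.77·19.710 = 15.176
Arc 2: start y=0.000, vy=15.176 → t=3.035, apex=11.516, x_land=61.085, impact vy=-15.176
  bounce: vy ← 0.77·15.176 = 11.686
Arc 3: start y=0.000, vy=11.686 → t=2.337, apex=6.828, x_land=86.771, impact vy=-11.686
  bounce: vy ← 0.77·11.686 = 8.998
Arc 4: start y=0.000, vy=8.998 → t=1.800, apex=4.048, x_land=106.549, impact vy=-8.998
  bounce: vy ← 0.77·8.998 = 6.929
Arc 5: start y=0.000, vy=6.929 → t=1.386, apex=2.400, x_land=121.777, impact vy=-6.929
  bounce: vy ← 0.77·6.929 = 5.335
Arc 6: start y=0.000, vy=5.335 → t=1.067, apex=1.423, x_land=133.504, impact vy=-5.335
  bounce: vy ← 0.77·5.335 = 4.108
Arc 7: start y=0.000, vy=4.108 → t=0.822, apex=0.844, x_land=142.533, impact vy=-4.108
  bounce: vy ← 0.77·4.108 = 3.163

1 2.523 19.424 27.727
2 3.035 11.516 61.085
3 2.337 6.828 86.771
4 1.800 4.048 106.549
5 1.386 2.400 121.777
6 1.067 1.423 133.504
7 0.822 0.844 142.533
final: 142.533 3.163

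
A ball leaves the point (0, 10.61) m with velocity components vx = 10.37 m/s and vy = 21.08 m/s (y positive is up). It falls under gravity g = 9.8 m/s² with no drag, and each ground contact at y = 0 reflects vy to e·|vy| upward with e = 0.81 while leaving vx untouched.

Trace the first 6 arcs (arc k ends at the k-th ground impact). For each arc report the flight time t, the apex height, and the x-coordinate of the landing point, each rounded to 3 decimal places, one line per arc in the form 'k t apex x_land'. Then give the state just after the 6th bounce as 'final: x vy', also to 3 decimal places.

1 4.757 33.282 49.332
2 4.222 21.836 93.115
3 3.420 14.327 128.578
4 2.770 9.400 157.304
5 2.244 6.167 180.572
6 1.817 4.046 199.418
final: 199.418 7.213

Arc 1: start y=10.610, vy=21.080 → t=4.757, apex=33.282, x_land=49.332, impact vy=-25.541
  bounce: vy ← 0.81·25.541 = 20.688
Arc 2: start y=0.000, vy=20.688 → t=4.222, apex=21.836, x_land=93.115, impact vy=-20.688
  bounce: vy ← 0.81·20.688 = 16.757
Arc 3: start y=0.000, vy=16.757 → t=3.420, apex=14.327, x_land=128.578, impact vy=-16.757
  bounce: vy ← 0.81·16.757 = 13.573
Arc 4: start y=0.000, vy=13.573 → t=2.770, apex=9.400, x_land=157.304, impact vy=-13.573
  bounce: vy ← 0.81·13.573 = 10.994
Arc 5: start y=0.000, vy=10.994 → t=2.244, apex=6.167, x_land=180.572, impact vy=-10.994
  bounce: vy ← 0.81·10.994 = 8.905
Arc 6: start y=0.000, vy=8.905 → t=1.817, apex=4.046, x_land=199.418, impact vy=-8.905
  bounce: vy ← 0.81·8.905 = 7.213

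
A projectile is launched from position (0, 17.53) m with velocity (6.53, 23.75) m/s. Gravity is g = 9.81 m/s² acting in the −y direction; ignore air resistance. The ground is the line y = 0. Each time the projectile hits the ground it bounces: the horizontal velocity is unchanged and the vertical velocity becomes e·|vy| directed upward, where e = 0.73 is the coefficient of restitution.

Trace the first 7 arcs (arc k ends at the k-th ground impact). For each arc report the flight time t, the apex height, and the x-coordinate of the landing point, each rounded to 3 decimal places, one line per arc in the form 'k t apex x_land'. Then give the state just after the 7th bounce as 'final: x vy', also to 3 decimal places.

Arc 1: start y=17.530, vy=23.750 → t=5.493, apex=46.279, x_land=35.867, impact vy=-30.133
  bounce: vy ← 0.73·30.133 = 21.997
Arc 2: start y=0.000, vy=21.997 → t=4.485, apex=24.662, x_land=65.152, impact vy=-21.997
  bounce: vy ← 0.73·21.997 = 16.058
Arc 3: start y=0.000, vy=16.058 → t=3.274, apex=13.143, x_land=86.530, impact vy=-16.058
  bounce: vy ← 0.73·16.058 = 11.722
Arc 4: start y=0.000, vy=11.722 → t=2.390, apex=7.004, x_land=102.135, impact vy=-11.722
  bounce: vy ← 0.73·11.722 = 8.557
Arc 5: start y=0.000, vy=8.557 → t=1.745, apex=3.732, x_land=113.528, impact vy=-8.557
  bounce: vy ← 0.73·8.557 = 6.247
Arc 6: start y=0.000, vy=6.247 → t=1.274, apex=1.989, x_land=121.844, impact vy=-6.247
  bounce: vy ← 0.73·6.247 = 4.560
Arc 7: start y=0.000, vy=4.560 → t=0.930, apex=1.060, x_land=127.915, impact vy=-4.560
  bounce: vy ← 0.73·4.560 = 3.329

1 5.493 46.279 35.867
2 4.485 24.662 65.152
3 3.274 13.143 86.530
4 2.390 7.004 102.135
5 1.745 3.732 113.528
6 1.274 1.989 121.844
7 0.930 1.060 127.915
final: 127.915 3.329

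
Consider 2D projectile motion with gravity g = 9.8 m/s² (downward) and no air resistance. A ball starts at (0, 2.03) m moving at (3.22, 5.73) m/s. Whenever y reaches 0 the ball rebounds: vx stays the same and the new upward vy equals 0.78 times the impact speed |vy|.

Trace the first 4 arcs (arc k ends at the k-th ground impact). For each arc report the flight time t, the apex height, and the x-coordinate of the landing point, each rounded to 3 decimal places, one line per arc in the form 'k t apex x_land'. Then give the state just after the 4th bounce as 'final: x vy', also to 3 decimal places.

1 1.454 3.705 4.683
2 1.357 2.254 9.051
3 1.058 1.371 12.458
4 0.825 0.834 15.115
final: 15.115 3.154

Arc 1: start y=2.030, vy=5.730 → t=1.454, apex=3.705, x_land=4.683, impact vy=-8.522
  bounce: vy ← 0.78·8.522 = 6.647
Arc 2: start y=0.000, vy=6.647 → t=1.357, apex=2.254, x_land=9.051, impact vy=-6.647
  bounce: vy ← 0.78·6.647 = 5.185
Arc 3: start y=0.000, vy=5.185 → t=1.058, apex=1.371, x_land=12.458, impact vy=-5.185
  bounce: vy ← 0.78·5.185 = 4.044
Arc 4: start y=0.000, vy=4.044 → t=0.825, apex=0.834, x_land=15.115, impact vy=-4.044
  bounce: vy ← 0.78·4.044 = 3.154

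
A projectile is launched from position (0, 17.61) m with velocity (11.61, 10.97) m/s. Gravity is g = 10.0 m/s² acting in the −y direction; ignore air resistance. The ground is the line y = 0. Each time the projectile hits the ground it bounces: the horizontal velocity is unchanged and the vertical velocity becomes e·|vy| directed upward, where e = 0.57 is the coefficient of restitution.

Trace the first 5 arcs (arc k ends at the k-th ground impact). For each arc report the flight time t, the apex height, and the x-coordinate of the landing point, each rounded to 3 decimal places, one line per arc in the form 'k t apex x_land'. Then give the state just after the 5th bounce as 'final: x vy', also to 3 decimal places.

1 3.271 23.627 37.974
2 2.478 7.676 66.745
3 1.413 2.494 83.145
4 0.805 0.810 92.492
5 0.459 0.263 97.821
final: 97.821 1.308

Arc 1: start y=17.610, vy=10.970 → t=3.271, apex=23.627, x_land=37.974, impact vy=-21.738
  bounce: vy ← 0.57·21.738 = 12.391
Arc 2: start y=0.000, vy=12.391 → t=2.478, apex=7.676, x_land=66.745, impact vy=-12.391
  bounce: vy ← 0.57·12.391 = 7.063
Arc 3: start y=0.000, vy=7.063 → t=1.413, apex=2.494, x_land=83.145, impact vy=-7.063
  bounce: vy ← 0.57·7.063 = 4.026
Arc 4: start y=0.000, vy=4.026 → t=0.805, apex=0.810, x_land=92.492, impact vy=-4.026
  bounce: vy ← 0.57·4.026 = 2.295
Arc 5: start y=0.000, vy=2.295 → t=0.459, apex=0.263, x_land=97.821, impact vy=-2.295
  bounce: vy ← 0.57·2.295 = 1.308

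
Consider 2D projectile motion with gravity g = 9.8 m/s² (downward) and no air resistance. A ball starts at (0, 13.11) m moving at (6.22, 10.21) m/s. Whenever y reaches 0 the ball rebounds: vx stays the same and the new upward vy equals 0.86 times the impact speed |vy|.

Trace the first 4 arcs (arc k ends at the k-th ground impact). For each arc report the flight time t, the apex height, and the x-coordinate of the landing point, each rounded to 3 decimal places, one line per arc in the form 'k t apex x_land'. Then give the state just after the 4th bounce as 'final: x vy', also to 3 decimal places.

1 2.981 18.429 18.543
2 3.336 13.630 39.290
3 2.869 10.081 57.133
4 2.467 7.456 72.478
final: 72.478 10.396

Arc 1: start y=13.110, vy=10.210 → t=2.981, apex=18.429, x_land=18.543, impact vy=-19.005
  bounce: vy ← 0.86·19.005 = 16.345
Arc 2: start y=0.000, vy=16.345 → t=3.336, apex=13.630, x_land=39.290, impact vy=-16.345
  bounce: vy ← 0.86·16.345 = 14.056
Arc 3: start y=0.000, vy=14.056 → t=2.869, apex=10.081, x_land=57.133, impact vy=-14.056
  bounce: vy ← 0.86·14.056 = 12.088
Arc 4: start y=0.000, vy=12.088 → t=2.467, apex=7.456, x_land=72.478, impact vy=-12.088
  bounce: vy ← 0.86·12.088 = 10.396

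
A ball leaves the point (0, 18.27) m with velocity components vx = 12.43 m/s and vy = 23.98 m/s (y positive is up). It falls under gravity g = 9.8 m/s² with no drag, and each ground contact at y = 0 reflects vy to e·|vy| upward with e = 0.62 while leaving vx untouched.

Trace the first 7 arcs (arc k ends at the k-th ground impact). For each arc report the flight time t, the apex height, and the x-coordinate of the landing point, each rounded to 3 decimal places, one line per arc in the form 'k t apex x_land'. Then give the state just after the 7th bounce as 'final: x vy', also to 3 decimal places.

Arc 1: start y=18.270, vy=23.980 → t=5.564, apex=47.609, x_land=69.161, impact vy=-30.547
  bounce: vy ← 0.62·30.547 = 18.939
Arc 2: start y=0.000, vy=18.939 → t=3.865, apex=18.301, x_land=117.204, impact vy=-18.939
  bounce: vy ← 0.62·18.939 = 11.742
Arc 3: start y=0.000, vy=11.742 → t=2.396, apex=7.035, x_land=146.992, impact vy=-11.742
  bounce: vy ← 0.62·11.742 = 7.280
Arc 4: start y=0.000, vy=7.280 → t=1.486, apex=2.704, x_land=165.460, impact vy=-7.280
  bounce: vy ← 0.62·7.280 = 4.514
Arc 5: start y=0.000, vy=4.514 → t=0.921, apex=1.039, x_land=176.910, impact vy=-4.514
  bounce: vy ← 0.62·4.514 = 2.799
Arc 6: start y=0.000, vy=2.799 → t=0.571, apex=0.400, x_land=184.009, impact vy=-2.799
  bounce: vy ← 0.62·2.799 = 1.735
Arc 7: start y=0.000, vy=1.735 → t=0.354, apex=0.154, x_land=188.411, impact vy=-1.735
  bounce: vy ← 0.62·1.735 = 1.076

1 5.564 47.609 69.161
2 3.865 18.301 117.204
3 2.396 7.035 146.992
4 1.486 2.704 165.460
5 0.921 1.039 176.910
6 0.571 0.400 184.009
7 0.354 0.154 188.411
final: 188.411 1.076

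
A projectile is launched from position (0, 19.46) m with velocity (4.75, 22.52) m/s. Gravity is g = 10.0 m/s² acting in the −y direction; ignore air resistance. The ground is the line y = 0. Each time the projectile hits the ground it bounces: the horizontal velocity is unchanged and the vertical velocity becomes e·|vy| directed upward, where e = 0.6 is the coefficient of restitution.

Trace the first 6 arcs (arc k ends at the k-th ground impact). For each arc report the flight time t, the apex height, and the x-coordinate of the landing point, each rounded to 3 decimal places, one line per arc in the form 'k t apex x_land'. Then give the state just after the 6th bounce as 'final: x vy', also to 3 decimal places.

1 5.246 44.818 24.918
2 3.593 16.134 41.983
3 2.156 5.808 52.223
4 1.293 2.091 58.366
5 0.776 0.753 62.052
6 0.466 0.271 64.264
final: 64.264 1.397

Arc 1: start y=19.460, vy=22.520 → t=5.246, apex=44.818, x_land=24.918, impact vy=-29.939
  bounce: vy ← 0.6·29.939 = 17.963
Arc 2: start y=0.000, vy=17.963 → t=3.593, apex=16.134, x_land=41.983, impact vy=-17.963
  bounce: vy ← 0.6·17.963 = 10.778
Arc 3: start y=0.000, vy=10.778 → t=2.156, apex=5.808, x_land=52.223, impact vy=-10.778
  bounce: vy ← 0.6·10.778 = 6.467
Arc 4: start y=0.000, vy=6.467 → t=1.293, apex=2.091, x_land=58.366, impact vy=-6.467
  bounce: vy ← 0.6·6.467 = 3.880
Arc 5: start y=0.000, vy=3.880 → t=0.776, apex=0.753, x_land=62.052, impact vy=-3.880
  bounce: vy ← 0.6·3.880 = 2.328
Arc 6: start y=0.000, vy=2.328 → t=0.466, apex=0.271, x_land=64.264, impact vy=-2.328
  bounce: vy ← 0.6·2.328 = 1.397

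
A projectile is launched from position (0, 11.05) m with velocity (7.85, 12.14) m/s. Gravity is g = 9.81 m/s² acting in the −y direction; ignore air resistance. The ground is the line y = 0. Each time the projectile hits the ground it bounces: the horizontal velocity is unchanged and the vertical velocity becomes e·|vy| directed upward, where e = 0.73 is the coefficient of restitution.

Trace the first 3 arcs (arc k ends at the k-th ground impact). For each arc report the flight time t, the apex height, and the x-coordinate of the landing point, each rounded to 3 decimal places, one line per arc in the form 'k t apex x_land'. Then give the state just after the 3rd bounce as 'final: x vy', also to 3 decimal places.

1 3.183 18.562 24.985
2 2.840 9.892 47.280
3 2.073 5.271 63.556
final: 63.556 7.424

Arc 1: start y=11.050, vy=12.140 → t=3.183, apex=18.562, x_land=24.985, impact vy=-19.084
  bounce: vy ← 0.73·19.084 = 13.931
Arc 2: start y=0.000, vy=13.931 → t=2.840, apex=9.892, x_land=47.280, impact vy=-13.931
  bounce: vy ← 0.73·13.931 = 10.170
Arc 3: start y=0.000, vy=10.170 → t=2.073, apex=5.271, x_land=63.556, impact vy=-10.170
  bounce: vy ← 0.73·10.170 = 7.424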